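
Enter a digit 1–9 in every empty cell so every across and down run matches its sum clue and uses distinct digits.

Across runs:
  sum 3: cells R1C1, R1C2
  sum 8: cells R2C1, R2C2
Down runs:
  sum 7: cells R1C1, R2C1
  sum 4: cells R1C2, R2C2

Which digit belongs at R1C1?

3 in 2 cells must be {1,2}; 4 in 2 cells must be {1,3}.
The 3 across and the 4 down share only 1, so R1C2 = 1.
R2C2 = 4 − 1 = 3 completes the 4 down.
R1C1 = 3 − 1 = 2 completes the 3 across.
R2C1 = 8 − 3 = 5 completes the 8 across.

2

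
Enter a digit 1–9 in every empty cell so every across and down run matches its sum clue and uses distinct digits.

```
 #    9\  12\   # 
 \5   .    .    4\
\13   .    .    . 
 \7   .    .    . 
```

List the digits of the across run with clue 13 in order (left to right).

7 in 3 cells must be {1,2,4}; 4 in 2 cells must be {1,3}.
Only 1 fits R3C3 under both its across sum 7 and down sum 4.
R2C3 = 4 − 1 = 3 completes the 4 down.
Nothing is forced directly, so branch on R3C1, whose candidates are 2 or 4. If R3C1 = 4: that forces R2C1 = 2, R2C2 = 8, after which R3C2 would have to be in {2} for the 7 across but in {1,3} for the 12 down — contradiction. So R3C1 = 2.
R3C2 = 7 − 3 = 4 completes the 7 across.
No cell is forced outright now. R2C2 can only be 1 or 2 or 6 (the digits allowed by both its 13 across and its 12 down). If R2C2 = 1: then R1C2 would have to be in {1,2,3,4} for the 5 across but in {7} for the 12 down — contradiction. If R2C2 = 2: then R1C2 would have to be in {1,2,3,4} for the 5 across but in {6} for the 12 down — contradiction. So R2C2 = 6.
R1C2 = 12 − 10 = 2 completes the 12 down.
R2C1 = 13 − 9 = 4 completes the 13 across.

4 6 3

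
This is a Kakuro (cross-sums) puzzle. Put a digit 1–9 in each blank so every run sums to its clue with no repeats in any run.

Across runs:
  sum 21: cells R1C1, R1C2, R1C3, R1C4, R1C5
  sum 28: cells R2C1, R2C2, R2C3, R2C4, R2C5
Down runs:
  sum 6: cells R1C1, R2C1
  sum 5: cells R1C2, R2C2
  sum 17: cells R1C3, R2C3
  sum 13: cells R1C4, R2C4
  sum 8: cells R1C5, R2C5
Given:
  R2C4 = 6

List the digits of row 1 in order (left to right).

17 in 2 cells must be {8,9}.
R1C4 = 13 − 6 = 7 completes the 13 down.
Given what's placed, R1C3 must be 8 to fit the 21 across and 17 down.
R2C3 = 17 − 8 = 9 completes the 17 down.
No cell is forced outright now. R1C1 can only be 1 or 2 (the digits allowed by both its 21 across and its 6 down). If R1C1 = 1: that forces R2C1 = 5, R2C2 = 1, R2C5 = 7, after which R1C2 would have to be in {2,3} for the 21 across but in {4} for the 5 down — contradiction. So R1C1 = 2.
R2C1 = 6 − 2 = 4 completes the 6 down.
Nothing is forced directly, so branch on R2C2, whose candidates are 1 or 2. If R2C2 = 1: then R1C2 would have to be in {1,3} for the 21 across but in {4} for the 5 down — contradiction. So R2C2 = 2.
R1C2 = 5 − 2 = 3 completes the 5 down.
R1C5 = 21 − 20 = 1 completes the 21 across.

2 3 8 7 1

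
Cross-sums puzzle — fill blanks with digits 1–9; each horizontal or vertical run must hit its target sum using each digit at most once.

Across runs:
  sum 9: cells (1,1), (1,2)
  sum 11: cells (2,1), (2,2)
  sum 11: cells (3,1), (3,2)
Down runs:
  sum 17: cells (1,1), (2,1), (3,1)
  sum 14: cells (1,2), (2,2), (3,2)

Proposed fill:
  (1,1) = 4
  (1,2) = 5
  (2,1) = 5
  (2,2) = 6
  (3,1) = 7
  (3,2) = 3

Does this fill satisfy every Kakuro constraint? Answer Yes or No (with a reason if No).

No — the across run (3,1)–(3,2) sums to 10, not 11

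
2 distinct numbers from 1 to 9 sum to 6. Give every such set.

2 distinct digits from 1–9 sum between 3 and 17.

{1,5}; {2,4}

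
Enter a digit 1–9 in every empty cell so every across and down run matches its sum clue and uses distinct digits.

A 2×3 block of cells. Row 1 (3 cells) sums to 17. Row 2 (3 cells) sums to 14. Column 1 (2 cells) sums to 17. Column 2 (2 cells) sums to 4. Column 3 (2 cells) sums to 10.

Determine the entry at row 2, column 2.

1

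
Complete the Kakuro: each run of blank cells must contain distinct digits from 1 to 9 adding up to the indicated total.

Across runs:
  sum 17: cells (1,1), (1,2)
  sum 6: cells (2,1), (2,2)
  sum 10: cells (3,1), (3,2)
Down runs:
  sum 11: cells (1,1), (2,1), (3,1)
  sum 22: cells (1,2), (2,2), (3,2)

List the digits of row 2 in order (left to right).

17 in 2 cells must be {8,9}.
The 17 across and the 11 down share only 8, so (1,1) = 8.
(1,2) = 17 − 8 = 9 completes the 17 across.
Given what's placed, (2,2) must be 5 to fit the 6 across and 22 down.
(3,2) = 22 − 14 = 8 completes the 22 down.
(2,1) = 6 − 5 = 1 completes the 6 across.
(3,1) = 10 − 8 = 2 completes the 10 across.

1, 5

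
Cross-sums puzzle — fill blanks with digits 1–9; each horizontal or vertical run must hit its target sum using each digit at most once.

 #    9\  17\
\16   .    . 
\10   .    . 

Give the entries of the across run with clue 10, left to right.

2 8

16 in 2 cells must be {7,9}; 17 in 2 cells must be {8,9}.
The 16 across and the 9 down share only 7, so R1C1 = 7.
R1C2 = 16 − 7 = 9 completes the 16 across.
R2C1 = 9 − 7 = 2 completes the 9 down.
R2C2 = 10 − 2 = 8 completes the 10 across.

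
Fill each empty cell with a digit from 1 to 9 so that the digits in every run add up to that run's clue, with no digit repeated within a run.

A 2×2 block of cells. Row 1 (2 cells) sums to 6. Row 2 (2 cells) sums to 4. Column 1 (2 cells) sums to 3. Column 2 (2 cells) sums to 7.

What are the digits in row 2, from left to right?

4 in 2 cells must be {1,3}; 3 in 2 cells must be {1,2}.
The 4 across and the 3 down share only 1, so (2,1) = 1.
(2,2) = 4 − 1 = 3 completes the 4 across.
(1,1) = 3 − 1 = 2 completes the 3 down.
(1,2) = 6 − 2 = 4 completes the 6 across.

1, 3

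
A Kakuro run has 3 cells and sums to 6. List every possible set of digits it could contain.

{1,2,3}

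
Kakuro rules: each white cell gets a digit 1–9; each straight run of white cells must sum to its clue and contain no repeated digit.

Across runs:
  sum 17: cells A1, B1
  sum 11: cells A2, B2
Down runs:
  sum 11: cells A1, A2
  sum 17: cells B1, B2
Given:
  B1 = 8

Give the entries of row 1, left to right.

17 in 2 cells must be {8,9}.
A1 = 17 − 8 = 9 completes the 17 across.
A2 = 11 − 9 = 2 completes the 11 down.
B2 = 11 − 2 = 9 completes the 11 across.

9 8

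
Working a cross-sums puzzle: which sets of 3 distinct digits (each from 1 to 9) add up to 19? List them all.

3 distinct digits from 1–9 sum between 6 and 24.

{2,8,9}; {3,7,9}; {4,6,9}; {4,7,8}; {5,6,8}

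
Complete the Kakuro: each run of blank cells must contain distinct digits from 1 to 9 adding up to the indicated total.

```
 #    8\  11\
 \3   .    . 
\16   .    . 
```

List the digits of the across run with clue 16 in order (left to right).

3 in 2 cells must be {1,2}; 16 in 2 cells must be {7,9}.
The 3 across and the 11 down share only 2, so R1C2 = 2.
The 16 across and the 8 down share only 7, so R2C1 = 7.
R2C2 = 16 − 7 = 9 completes the 16 across.
R1C1 = 3 − 2 = 1 completes the 3 across.

7, 9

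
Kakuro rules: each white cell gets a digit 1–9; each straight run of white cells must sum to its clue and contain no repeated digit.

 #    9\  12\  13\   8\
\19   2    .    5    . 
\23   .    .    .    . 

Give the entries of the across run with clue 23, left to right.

R1C4 = 3: the only remaining digit allowed by both the 19 across and the 8 down.
R2C1 = 9 − 2 = 7 completes the 9 down.
R2C3 = 13 − 5 = 8 completes the 13 down.
R2C4 = 8 − 3 = 5 completes the 8 down.
R1C2 = 19 − 10 = 9 completes the 19 across.
R2C2 = 23 − 20 = 3 completes the 23 across.

7 3 8 5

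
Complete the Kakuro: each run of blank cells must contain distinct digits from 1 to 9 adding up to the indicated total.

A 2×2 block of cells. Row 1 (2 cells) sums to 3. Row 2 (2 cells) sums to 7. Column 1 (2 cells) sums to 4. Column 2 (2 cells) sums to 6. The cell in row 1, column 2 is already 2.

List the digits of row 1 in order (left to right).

1 2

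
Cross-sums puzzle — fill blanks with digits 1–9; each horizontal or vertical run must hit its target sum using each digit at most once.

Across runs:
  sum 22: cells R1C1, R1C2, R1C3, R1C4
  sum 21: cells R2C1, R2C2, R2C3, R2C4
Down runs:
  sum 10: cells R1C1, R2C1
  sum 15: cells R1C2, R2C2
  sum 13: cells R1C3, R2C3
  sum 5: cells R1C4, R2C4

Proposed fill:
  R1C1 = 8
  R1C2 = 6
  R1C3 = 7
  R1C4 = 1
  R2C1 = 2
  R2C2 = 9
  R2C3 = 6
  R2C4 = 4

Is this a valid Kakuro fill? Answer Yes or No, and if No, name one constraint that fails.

Across: 8+6+7+1=22; 2+9+6+4=21. Down: 8+2=10; 6+9=15; 7+6=13; 1+4=5. No digit repeats within any run.

Yes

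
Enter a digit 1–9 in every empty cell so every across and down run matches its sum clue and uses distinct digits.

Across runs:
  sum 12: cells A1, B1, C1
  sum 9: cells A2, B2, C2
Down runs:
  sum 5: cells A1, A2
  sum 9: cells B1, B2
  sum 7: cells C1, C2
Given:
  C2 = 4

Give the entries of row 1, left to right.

2, 7, 3

C1 = 7 − 4 = 3 completes the 7 down.
Nothing is forced directly, so branch on A2, whose candidates are 2 or 3. If A2 = 2: then A1 would have to be in {1,2,4,5,7,8} for the 12 across but in {3} for the 5 down — contradiction. So A2 = 3.
A1 = 5 − 3 = 2 completes the 5 down.
B1 = 12 − 5 = 7 completes the 12 across.
B2 = 9 − 7 = 2 completes the 9 across.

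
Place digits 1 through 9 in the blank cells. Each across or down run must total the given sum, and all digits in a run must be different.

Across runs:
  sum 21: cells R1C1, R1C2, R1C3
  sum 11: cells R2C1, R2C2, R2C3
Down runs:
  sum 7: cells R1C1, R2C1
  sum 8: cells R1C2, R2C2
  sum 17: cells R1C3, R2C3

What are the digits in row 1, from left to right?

5 7 9

17 in 2 cells must be {8,9}.
The 11 across and the 17 down share only 8, so R2C3 = 8.
R1C3 = 17 − 8 = 9 completes the 17 down.
Nothing is forced directly, so branch on R1C1, whose candidates are 4 or 5. If R1C1 = 4: then R1C2 would have to be in {8} for the 21 across but in {1,2,3,5,6,7} for the 8 down — contradiction. So R1C1 = 5.
R1C2 = 21 − 14 = 7 completes the 21 across.
R2C1 = 7 − 5 = 2 completes the 7 down.
R2C2 = 11 − 10 = 1 completes the 11 across.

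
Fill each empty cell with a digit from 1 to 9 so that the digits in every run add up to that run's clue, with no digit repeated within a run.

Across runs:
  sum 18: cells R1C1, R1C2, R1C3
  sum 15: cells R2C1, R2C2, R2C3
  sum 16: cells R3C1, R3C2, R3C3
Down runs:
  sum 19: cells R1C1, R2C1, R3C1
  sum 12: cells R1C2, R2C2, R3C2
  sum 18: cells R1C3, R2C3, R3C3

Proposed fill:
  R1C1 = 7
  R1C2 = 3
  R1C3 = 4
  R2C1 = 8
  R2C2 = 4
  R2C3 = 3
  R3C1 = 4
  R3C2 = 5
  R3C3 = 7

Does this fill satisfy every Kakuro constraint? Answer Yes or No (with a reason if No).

No — the across run R1C1–R1C3 sums to 14, not 18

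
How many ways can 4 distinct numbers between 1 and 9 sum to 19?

4 distinct digits from 1–9 sum between 10 and 30.

11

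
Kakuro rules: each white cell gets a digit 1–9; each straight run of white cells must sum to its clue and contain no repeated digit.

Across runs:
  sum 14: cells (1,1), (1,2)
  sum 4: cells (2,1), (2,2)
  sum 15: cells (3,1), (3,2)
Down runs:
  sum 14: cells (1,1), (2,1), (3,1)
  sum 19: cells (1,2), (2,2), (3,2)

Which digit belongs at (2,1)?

1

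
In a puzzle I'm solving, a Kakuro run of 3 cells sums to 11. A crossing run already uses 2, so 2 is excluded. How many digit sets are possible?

2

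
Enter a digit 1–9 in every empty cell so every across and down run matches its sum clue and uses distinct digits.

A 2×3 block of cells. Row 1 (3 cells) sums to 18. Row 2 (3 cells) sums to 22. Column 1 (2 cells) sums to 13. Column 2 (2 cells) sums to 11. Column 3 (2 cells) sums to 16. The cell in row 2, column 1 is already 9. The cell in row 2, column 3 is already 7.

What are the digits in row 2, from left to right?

9 6 7

16 in 2 cells must be {7,9}.
(1,1) = 13 − 9 = 4 completes the 13 down.
(1,3) = 16 − 7 = 9 completes the 16 down.
(2,2) = 22 − 16 = 6 completes the 22 across.
(1,2) = 18 − 13 = 5 completes the 18 across.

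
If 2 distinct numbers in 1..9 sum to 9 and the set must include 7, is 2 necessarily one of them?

Yes

The only way to make 9 from 2 distinct digits under that restriction is {2,7}, which contains 2.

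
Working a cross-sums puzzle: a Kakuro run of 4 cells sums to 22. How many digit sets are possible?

4 distinct digits from 1–9 sum between 10 and 30.

11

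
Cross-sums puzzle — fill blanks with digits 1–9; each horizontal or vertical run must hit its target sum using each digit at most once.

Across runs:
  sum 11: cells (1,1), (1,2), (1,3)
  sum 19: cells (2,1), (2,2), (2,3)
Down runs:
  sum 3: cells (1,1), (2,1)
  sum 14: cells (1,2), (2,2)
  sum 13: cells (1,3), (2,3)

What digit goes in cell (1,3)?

3 in 2 cells must be {1,2}.
The 19 across and the 3 down share only 2, so (2,1) = 2.
(1,1) = 3 − 2 = 1 completes the 3 down.
Nothing is forced directly, so branch on (1,2), whose candidates are 6 or 8. If (1,2) = 8: then (1,3) would have to be in {2} for the 11 across but in {4,5,6,7,8,9} for the 13 down — contradiction. So (1,2) = 6.
(1,3) = 11 − 7 = 4 completes the 11 across.
(2,2) = 14 − 6 = 8 completes the 14 down.
(2,3) = 19 − 10 = 9 completes the 19 across.

4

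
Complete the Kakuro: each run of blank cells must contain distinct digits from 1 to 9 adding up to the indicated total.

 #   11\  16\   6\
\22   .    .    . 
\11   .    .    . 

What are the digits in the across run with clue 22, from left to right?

8 9 5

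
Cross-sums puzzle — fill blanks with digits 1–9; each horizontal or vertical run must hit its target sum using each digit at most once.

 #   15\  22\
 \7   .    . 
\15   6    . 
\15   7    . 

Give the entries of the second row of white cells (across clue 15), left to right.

R1C1 = 15 − 13 = 2 completes the 15 down.
R1C2 = 7 − 2 = 5 completes the 7 across.
R2C2 = 15 − 6 = 9 completes the 15 across.
R3C2 = 15 − 7 = 8 completes the 15 across.

6, 9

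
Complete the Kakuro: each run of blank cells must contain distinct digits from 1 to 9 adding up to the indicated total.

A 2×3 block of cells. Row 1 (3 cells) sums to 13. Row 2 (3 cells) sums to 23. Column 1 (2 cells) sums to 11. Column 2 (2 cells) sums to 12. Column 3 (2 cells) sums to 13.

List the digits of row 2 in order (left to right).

9, 8, 6

23 in 3 cells must be {6,8,9}.
Nothing is forced directly, so branch on (2,3), whose candidates are 6 or 8 or 9. If (2,3) = 8: that forces (1,3) = 5, (2,2) = 9, after which (1,2) would have to be in {1,2,6,7} for the 13 across but in {3} for the 12 down — contradiction. If (2,3) = 9: that forces (1,3) = 4, (2,2) = 8, after which (1,2) would have to be in {1,2,3,6,7,8} for the 13 across but in {4} for the 12 down — contradiction. So (2,3) = 6.
(1,3) = 13 − 6 = 7 completes the 13 down.
Nothing is forced directly, so branch on (1,2), whose candidates are 4 or 5. If (1,2) = 5: then (1,1) would have to be in {1} for the 13 across but in {2,3,4,5,6,7,8,9} for the 11 down — contradiction. So (1,2) = 4.
(1,1) = 13 − 11 = 2 completes the 13 across.
(2,1) = 11 − 2 = 9 completes the 11 down.
(2,2) = 23 − 15 = 8 completes the 23 across.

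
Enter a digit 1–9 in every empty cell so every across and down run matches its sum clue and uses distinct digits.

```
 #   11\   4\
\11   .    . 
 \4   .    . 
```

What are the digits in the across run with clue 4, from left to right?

3 1

4 in 2 cells must be {1,3}.
The 11 across and the 4 down share only 3, so R1C2 = 3.
The 4 across and the 11 down share only 3, so R2C1 = 3.
R2C2 = 4 − 3 = 1 completes the 4 across.
R1C1 = 11 − 3 = 8 completes the 11 across.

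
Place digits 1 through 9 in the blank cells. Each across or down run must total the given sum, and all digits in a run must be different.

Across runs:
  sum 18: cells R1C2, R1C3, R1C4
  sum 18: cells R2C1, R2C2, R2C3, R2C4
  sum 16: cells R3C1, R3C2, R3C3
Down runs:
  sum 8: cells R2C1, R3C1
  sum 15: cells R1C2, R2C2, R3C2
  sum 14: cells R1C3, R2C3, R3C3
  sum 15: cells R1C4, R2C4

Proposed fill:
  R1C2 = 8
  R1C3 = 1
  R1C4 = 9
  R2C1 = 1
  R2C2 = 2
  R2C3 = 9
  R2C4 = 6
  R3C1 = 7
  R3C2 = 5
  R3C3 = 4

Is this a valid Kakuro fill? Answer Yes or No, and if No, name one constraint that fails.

Yes

Across: 8+1+9=18; 1+2+9+6=18; 7+5+4=16. Down: 1+7=8; 8+2+5=15; 1+9+4=14; 9+6=15. No digit repeats within any run.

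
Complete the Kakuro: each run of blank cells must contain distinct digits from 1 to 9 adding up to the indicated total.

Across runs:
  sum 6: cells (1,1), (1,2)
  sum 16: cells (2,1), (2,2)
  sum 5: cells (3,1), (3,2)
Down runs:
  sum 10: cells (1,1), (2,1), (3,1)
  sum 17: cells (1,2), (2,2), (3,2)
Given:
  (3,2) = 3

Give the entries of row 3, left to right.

2 3

16 in 2 cells must be {7,9}.
(1,2) = 5: the only remaining digit allowed by both the 6 across and the 17 down.
Intersecting the 16 across with the 10 down forces (2,1) = 7.
(2,2) = 16 − 7 = 9 completes the 16 across.
(3,1) = 5 − 3 = 2 completes the 5 across.
(1,1) = 6 − 5 = 1 completes the 6 across.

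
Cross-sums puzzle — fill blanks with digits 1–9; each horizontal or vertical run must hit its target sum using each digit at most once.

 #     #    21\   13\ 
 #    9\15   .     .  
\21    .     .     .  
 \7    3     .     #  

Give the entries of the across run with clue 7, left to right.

R2C1 = 9 − 3 = 6 completes the 9 down.
R3C2 = 7 − 3 = 4 completes the 7 across.
Given what's placed, R2C2 must be 8 to fit the 21 across and 21 down.
R2C3 = 21 − 14 = 7 completes the 21 across.
R1C2 = 21 − 12 = 9 completes the 21 down.
R1C3 = 15 − 9 = 6 completes the 15 across.

3 4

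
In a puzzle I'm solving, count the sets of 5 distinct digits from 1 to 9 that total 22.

9

5 distinct digits from 1–9 sum between 15 and 35.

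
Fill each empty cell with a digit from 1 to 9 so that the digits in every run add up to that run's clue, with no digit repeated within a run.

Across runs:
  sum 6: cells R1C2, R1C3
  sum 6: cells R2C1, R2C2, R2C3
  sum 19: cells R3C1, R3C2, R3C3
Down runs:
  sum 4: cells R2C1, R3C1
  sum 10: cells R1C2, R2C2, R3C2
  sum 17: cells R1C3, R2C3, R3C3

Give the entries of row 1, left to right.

6 in 3 cells must be {1,2,3}; 4 in 2 cells must be {1,3}.
Only 3 fits R3C1 under both its across sum 19 and down sum 4.
Given what's placed, R3C2 must be 7 to fit the 19 across and 10 down.
R3C3 = 19 − 10 = 9 completes the 19 across.
R2C1 = 4 − 3 = 1 completes the 4 down.
R2C2 = 2: the only remaining digit allowed by both the 6 across and the 10 down.
R2C3 = 6 − 3 = 3 completes the 6 across.
R1C2 = 10 − 9 = 1 completes the 10 down.
R1C3 = 6 − 1 = 5 completes the 6 across.

1 5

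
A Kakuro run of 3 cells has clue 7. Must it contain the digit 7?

The only way to make 7 from 3 distinct digits is {1,2,4}, which does not contain 7.

No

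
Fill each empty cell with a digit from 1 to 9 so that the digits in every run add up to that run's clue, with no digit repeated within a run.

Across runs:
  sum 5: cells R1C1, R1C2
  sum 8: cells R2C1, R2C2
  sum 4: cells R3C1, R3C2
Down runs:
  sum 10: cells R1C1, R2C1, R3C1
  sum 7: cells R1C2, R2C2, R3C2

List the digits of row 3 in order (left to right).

4 in 2 cells must be {1,3}; 7 in 3 cells must be {1,2,4}.
The 4 across and the 7 down share only 1, so R3C2 = 1.
Given what's placed, R2C2 must be 2 to fit the 8 across and 7 down.
R3C1 = 4 − 1 = 3 completes the 4 across.
R1C2 = 7 − 3 = 4 completes the 7 down.
R2C1 = 8 − 2 = 6 completes the 8 across.
R1C1 = 5 − 4 = 1 completes the 5 across.

3 1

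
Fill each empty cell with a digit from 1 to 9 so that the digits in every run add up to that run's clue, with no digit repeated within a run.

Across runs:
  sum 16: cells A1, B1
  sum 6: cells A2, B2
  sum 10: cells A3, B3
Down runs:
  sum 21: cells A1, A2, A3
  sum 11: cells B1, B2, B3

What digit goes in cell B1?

7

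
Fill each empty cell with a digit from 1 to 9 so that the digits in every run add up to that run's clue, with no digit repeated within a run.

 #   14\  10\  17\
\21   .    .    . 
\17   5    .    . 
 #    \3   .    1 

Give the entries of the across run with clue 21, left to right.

9 5 7

3 in 2 cells must be {1,2}.
R1C1 = 14 − 5 = 9 completes the 14 down.
R1C3 = 7: the only remaining digit allowed by both the 21 across and the 17 down.
R2C3 = 17 − 8 = 9 completes the 17 down.
R3C2 = 3 − 1 = 2 completes the 3 across.
R1C2 = 21 − 16 = 5 completes the 21 across.
R2C2 = 17 − 14 = 3 completes the 17 across.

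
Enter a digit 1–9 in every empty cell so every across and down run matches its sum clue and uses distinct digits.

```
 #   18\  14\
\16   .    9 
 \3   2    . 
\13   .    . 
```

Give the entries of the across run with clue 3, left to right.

16 in 2 cells must be {7,9}; 3 in 2 cells must be {1,2}.
R1C1 = 16 − 9 = 7 completes the 16 across.
R2C2 = 3 − 2 = 1 completes the 3 across.
R3C1 = 18 − 9 = 9 completes the 18 down.
R3C2 = 13 − 9 = 4 completes the 13 across.

2 1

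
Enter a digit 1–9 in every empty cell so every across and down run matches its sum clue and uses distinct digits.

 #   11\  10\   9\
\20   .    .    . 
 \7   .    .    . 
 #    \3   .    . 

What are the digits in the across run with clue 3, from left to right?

7 in 3 cells must be {1,2,4}; 3 in 2 cells must be {1,2}.
Nothing is forced directly, so branch on R3C2, whose candidates are 1 or 2. If R3C2 = 2: that forces R2C2 = 1, R3C3 = 1, R1C2 = 7, R1C3 = 5, after which R2C3 would have to be in {2,4} for the 7 across but in {3} for the 9 down — contradiction. So R3C2 = 1.
R3C3 = 3 − 1 = 2 completes the 3 across.

1 2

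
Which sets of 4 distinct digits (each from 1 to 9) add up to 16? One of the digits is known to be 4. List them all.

4 distinct digits from 1–9 sum between 10 and 30.
Keeping only sets containing 4.

{1,2,4,9}; {1,3,4,8}; {1,4,5,6}; {2,3,4,7}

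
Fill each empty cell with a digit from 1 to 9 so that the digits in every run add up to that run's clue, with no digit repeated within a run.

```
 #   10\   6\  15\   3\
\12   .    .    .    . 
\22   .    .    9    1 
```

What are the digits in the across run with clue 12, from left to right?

3, 1, 6, 2

3 in 2 cells must be {1,2}.
R1C3 = 15 − 9 = 6 completes the 15 down.
R1C4 = 3 − 1 = 2 completes the 3 down.
R1C2 = 1: the only remaining digit allowed by both the 12 across and the 6 down.
R2C2 = 6 − 1 = 5 completes the 6 down.
R1C1 = 12 − 9 = 3 completes the 12 across.
R2C1 = 22 − 15 = 7 completes the 22 across.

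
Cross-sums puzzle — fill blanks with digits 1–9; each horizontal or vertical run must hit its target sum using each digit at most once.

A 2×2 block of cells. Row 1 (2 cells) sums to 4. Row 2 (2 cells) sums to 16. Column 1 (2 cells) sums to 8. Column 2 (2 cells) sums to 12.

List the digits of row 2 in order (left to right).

4 in 2 cells must be {1,3}; 16 in 2 cells must be {7,9}.
The 4 across and the 12 down share only 3, so (1,2) = 3.
The 16 across and the 8 down share only 7, so (2,1) = 7.
(2,2) = 16 − 7 = 9 completes the 16 across.
(1,1) = 4 − 3 = 1 completes the 4 across.

7 9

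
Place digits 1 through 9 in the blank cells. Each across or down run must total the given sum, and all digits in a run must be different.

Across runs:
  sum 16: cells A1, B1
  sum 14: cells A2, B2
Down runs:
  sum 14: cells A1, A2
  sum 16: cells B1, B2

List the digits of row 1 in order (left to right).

16 in 2 cells must be {7,9}.
The 16 across and the 14 down share only 9, so A1 = 9.
B1 = 16 − 9 = 7 completes the 16 across.
A2 = 14 − 9 = 5 completes the 14 down.
B2 = 14 − 5 = 9 completes the 14 across.

9 7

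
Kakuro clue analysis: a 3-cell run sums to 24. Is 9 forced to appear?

Yes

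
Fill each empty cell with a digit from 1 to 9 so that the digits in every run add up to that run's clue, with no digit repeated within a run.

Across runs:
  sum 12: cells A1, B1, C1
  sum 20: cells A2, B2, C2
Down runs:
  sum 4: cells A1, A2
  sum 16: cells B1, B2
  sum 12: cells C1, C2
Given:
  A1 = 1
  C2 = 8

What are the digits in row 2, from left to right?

3, 9, 8

4 in 2 cells must be {1,3}; 16 in 2 cells must be {7,9}.
C1 = 12 − 8 = 4 completes the 12 down.
A2 = 4 − 1 = 3 completes the 4 down.
B2 = 20 − 11 = 9 completes the 20 across.
B1 = 12 − 5 = 7 completes the 12 across.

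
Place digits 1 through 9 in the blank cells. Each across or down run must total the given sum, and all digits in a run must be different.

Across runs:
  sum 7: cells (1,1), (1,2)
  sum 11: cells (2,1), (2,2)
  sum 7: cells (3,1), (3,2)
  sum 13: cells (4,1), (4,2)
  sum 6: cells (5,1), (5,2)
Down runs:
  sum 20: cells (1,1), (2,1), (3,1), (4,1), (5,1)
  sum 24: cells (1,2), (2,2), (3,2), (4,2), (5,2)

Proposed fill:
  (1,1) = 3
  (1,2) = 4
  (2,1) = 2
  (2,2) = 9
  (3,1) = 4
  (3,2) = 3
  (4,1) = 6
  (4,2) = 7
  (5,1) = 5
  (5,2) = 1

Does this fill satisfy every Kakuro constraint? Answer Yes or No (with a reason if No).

Yes

Across: 3+4=7; 2+9=11; 4+3=7; 6+7=13; 5+1=6. Down: 3+2+4+6+5=20; 4+9+3+7+1=24. No digit repeats within any run.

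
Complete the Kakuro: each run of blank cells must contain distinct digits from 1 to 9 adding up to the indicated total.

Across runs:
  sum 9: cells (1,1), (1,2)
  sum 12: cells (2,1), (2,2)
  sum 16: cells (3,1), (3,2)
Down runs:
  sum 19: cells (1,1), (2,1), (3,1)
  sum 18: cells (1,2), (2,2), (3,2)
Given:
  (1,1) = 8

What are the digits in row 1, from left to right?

8 1

16 in 2 cells must be {7,9}.
(1,2) = 9 − 8 = 1 completes the 9 across.
(3,2) = 9: the only remaining digit allowed by both the 16 across and the 18 down.
(2,2) = 18 − 10 = 8 completes the 18 down.
(3,1) = 16 − 9 = 7 completes the 16 across.
(2,1) = 12 − 8 = 4 completes the 12 across.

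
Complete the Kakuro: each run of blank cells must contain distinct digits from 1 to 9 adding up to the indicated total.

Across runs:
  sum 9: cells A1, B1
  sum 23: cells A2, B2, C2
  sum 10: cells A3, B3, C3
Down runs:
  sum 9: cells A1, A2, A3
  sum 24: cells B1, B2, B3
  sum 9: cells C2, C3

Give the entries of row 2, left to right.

23 in 3 cells must be {6,8,9}; 24 in 3 cells must be {7,8,9}.
Only 6 fits A2 under both its across sum 23 and down sum 9.
Given what's placed, C2 must be 8 to fit the 23 across and 9 down.
Intersecting the 10 across with the 24 down forces B3 = 7.
C3 = 9 − 8 = 1 completes the 9 down.
Given what's placed, B1 must be 8 to fit the 9 across and 24 down.
B2 = 23 − 14 = 9 completes the 23 across.

6, 9, 8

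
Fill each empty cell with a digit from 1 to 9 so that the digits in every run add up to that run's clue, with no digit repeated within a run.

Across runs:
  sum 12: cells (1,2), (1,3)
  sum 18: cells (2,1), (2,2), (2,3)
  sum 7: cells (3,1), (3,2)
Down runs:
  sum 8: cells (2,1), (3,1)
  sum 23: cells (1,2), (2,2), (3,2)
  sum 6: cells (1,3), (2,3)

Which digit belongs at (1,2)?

23 in 3 cells must be {6,8,9}.
The 7 across and the 23 down share only 6, so (3,2) = 6.
(3,1) = 7 − 6 = 1 completes the 7 across.
(2,1) = 8 − 1 = 7 completes the 8 down.
No cell is forced outright now. (1,2) can only be 8 or 9 (the digits allowed by both its 12 across and its 23 down). If (1,2) = 9: then (1,3) would have to be in {3} for the 12 across but in {1,2,4,5} for the 6 down — contradiction. So (1,2) = 8.
(1,3) = 12 − 8 = 4 completes the 12 across.
(2,2) = 23 − 14 = 9 completes the 23 down.
(2,3) = 18 − 16 = 2 completes the 18 across.

8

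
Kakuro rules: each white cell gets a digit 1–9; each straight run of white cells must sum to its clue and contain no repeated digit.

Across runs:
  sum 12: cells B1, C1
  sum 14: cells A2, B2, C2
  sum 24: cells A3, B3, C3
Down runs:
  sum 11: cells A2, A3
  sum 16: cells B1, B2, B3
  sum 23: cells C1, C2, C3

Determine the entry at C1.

8

24 in 3 cells must be {7,8,9}; 23 in 3 cells must be {6,8,9}.
Nothing is forced directly, so branch on C2, whose candidates are 6 or 8 or 9. If C2 = 8: that forces C1 = 9, after which C3 would have to be in {7,8,9} for the 24 across but in {6} for the 23 down — contradiction. If C2 = 9: that forces C1 = 8, after which C3 would have to be in {7,8,9} for the 24 across but in {6} for the 23 down — contradiction. So C2 = 6.
Nothing is forced directly, so branch on A3, whose candidates are 7 or 8 or 9. If A3 = 7: then A2 would have to be in {1,3,5,7} for the 14 across but in {4} for the 11 down — contradiction. If A3 = 9: then A2 would have to be in {1,3,5,7} for the 14 across but in {2} for the 11 down — contradiction. So A3 = 8.
A2 = 11 − 8 = 3 completes the 11 down.
B2 = 14 − 9 = 5 completes the 14 across.
C3 = 9: the only remaining digit allowed by both the 24 across and the 23 down.
C1 = 23 − 15 = 8 completes the 23 down.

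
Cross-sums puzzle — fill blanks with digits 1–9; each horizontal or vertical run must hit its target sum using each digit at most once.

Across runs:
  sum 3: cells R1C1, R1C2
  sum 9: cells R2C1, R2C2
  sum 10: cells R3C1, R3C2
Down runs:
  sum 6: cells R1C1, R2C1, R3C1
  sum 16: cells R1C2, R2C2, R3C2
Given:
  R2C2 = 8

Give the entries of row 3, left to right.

3, 7

3 in 2 cells must be {1,2}; 6 in 3 cells must be {1,2,3}.
R2C1 = 9 − 8 = 1 completes the 9 across.
R1C1 = 2: the only remaining digit allowed by both the 3 across and the 6 down.
R1C2 = 3 − 2 = 1 completes the 3 across.
R3C1 = 6 − 3 = 3 completes the 6 down.
R3C2 = 10 − 3 = 7 completes the 10 across.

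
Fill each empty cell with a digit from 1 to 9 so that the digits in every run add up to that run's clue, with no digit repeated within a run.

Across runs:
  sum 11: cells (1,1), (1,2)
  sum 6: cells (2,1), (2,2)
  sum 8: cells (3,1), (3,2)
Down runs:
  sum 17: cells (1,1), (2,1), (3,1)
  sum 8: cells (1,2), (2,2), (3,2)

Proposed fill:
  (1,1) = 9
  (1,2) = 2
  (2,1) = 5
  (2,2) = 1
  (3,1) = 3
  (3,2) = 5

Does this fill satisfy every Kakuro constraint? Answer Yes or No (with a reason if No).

Across: 9+2=11; 5+1=6; 3+5=8. Down: 9+5+3=17; 2+1+5=8. No digit repeats within any run.

Yes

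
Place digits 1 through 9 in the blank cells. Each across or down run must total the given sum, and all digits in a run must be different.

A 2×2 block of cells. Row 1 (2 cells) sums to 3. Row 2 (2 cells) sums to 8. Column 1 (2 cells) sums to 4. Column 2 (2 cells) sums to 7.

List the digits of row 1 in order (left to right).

3 in 2 cells must be {1,2}; 4 in 2 cells must be {1,3}.
The 3 across and the 4 down share only 1, so (1,1) = 1.
(1,2) = 3 − 1 = 2 completes the 3 across.
(2,1) = 4 − 1 = 3 completes the 4 down.
(2,2) = 8 − 3 = 5 completes the 8 across.

1 2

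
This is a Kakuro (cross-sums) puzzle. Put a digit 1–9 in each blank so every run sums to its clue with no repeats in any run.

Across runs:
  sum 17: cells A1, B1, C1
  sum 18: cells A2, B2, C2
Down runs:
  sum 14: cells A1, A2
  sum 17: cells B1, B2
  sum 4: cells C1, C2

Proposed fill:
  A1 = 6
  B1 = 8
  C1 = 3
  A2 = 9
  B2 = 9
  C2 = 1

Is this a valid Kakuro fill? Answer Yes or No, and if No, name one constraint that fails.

No — the down run A1–A2 sums to 15, not 14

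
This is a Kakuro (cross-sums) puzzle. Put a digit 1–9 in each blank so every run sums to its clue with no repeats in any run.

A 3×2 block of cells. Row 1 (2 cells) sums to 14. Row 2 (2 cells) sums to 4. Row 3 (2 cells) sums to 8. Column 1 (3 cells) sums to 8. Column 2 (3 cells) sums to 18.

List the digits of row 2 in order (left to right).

1 3

4 in 2 cells must be {1,3}.
The 14 across and the 8 down share only 5, so (1,1) = 5.
(1,2) = 14 − 5 = 9 completes the 14 across.
Given what's placed, (2,1) must be 1 to fit the 4 across and 8 down.
(2,2) = 4 − 1 = 3 completes the 4 across.
(3,1) = 8 − 6 = 2 completes the 8 down.
(3,2) = 8 − 2 = 6 completes the 8 across.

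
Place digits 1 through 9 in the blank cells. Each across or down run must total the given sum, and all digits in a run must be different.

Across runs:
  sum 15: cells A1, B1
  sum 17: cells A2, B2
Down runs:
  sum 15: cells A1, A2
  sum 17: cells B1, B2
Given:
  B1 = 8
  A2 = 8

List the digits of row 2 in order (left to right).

8 9

17 in 2 cells must be {8,9}.
A1 = 15 − 8 = 7 completes the 15 across.
B2 = 17 − 8 = 9 completes the 17 across.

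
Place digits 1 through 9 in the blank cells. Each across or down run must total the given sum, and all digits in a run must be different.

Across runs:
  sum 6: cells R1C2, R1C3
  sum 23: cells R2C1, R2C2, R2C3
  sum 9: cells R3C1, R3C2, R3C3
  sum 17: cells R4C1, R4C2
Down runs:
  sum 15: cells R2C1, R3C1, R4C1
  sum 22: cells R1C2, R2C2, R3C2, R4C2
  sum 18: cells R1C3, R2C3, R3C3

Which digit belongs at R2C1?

6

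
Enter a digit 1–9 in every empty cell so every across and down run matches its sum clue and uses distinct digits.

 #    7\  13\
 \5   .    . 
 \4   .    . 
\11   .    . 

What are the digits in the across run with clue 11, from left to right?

2 9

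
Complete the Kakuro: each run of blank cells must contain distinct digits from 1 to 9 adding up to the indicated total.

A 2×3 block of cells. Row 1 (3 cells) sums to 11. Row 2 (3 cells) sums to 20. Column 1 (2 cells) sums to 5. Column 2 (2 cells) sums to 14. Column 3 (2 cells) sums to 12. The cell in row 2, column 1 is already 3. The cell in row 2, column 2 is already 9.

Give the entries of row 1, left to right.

2 5 4

(1,1) = 5 − 3 = 2 completes the 5 down.
(1,2) = 14 − 9 = 5 completes the 14 down.
(1,3) = 11 − 7 = 4 completes the 11 across.
(2,3) = 20 − 12 = 8 completes the 20 across.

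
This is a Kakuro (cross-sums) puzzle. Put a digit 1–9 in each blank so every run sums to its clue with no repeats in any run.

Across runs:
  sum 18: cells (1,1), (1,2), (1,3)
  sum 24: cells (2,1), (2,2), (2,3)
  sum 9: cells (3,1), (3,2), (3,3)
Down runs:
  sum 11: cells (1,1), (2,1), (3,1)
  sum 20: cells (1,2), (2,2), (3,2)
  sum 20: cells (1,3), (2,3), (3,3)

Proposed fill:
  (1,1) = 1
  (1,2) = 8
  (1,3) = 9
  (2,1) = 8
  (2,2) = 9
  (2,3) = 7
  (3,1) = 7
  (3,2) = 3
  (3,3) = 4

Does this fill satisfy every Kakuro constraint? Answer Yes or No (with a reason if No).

No — the across run (3,1)–(3,3) sums to 14, not 9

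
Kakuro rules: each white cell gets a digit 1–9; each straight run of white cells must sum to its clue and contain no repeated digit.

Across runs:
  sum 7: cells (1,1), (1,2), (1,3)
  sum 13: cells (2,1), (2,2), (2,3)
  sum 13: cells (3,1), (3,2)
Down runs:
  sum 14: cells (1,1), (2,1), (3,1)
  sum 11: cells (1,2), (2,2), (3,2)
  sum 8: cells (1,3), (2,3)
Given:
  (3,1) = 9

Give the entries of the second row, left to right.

7 in 3 cells must be {1,2,4}.
(3,2) = 13 − 9 = 4 completes the 13 across.
Nothing is forced directly, so branch on (1,2), whose candidates are 1 or 2. If (1,2) = 1: that forces (1,3) = 2, (2,2) = 6, after which (2,3) would have to be in {2,3,4,5} for the 13 across but in {6} for the 8 down — contradiction. So (1,2) = 2.
(1,3) = 1: the only remaining digit allowed by both the 7 across and the 8 down.
(2,2) = 11 − 6 = 5 completes the 11 down.
(2,3) = 8 − 1 = 7 completes the 8 down.
(1,1) = 7 − 3 = 4 completes the 7 across.
(2,1) = 13 − 12 = 1 completes the 13 across.

1, 5, 7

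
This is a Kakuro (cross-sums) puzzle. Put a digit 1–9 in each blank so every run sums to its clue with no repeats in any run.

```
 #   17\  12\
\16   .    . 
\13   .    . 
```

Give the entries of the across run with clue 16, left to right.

16 in 2 cells must be {7,9}; 17 in 2 cells must be {8,9}.
The 16 across and the 17 down share only 9, so R1C1 = 9.
R1C2 = 16 − 9 = 7 completes the 16 across.
R2C1 = 17 − 9 = 8 completes the 17 down.
R2C2 = 13 − 8 = 5 completes the 13 across.

9 7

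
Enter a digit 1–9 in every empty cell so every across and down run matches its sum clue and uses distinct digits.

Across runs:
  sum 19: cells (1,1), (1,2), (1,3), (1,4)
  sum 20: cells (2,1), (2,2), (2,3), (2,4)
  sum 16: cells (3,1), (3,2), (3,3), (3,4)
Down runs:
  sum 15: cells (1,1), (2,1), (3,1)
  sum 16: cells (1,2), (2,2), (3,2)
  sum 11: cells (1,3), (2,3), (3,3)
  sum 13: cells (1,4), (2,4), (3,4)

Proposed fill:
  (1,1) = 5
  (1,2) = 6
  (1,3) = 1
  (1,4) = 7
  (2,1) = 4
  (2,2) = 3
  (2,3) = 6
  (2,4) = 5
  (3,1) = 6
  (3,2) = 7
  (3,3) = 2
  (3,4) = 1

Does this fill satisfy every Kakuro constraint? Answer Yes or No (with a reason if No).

No — the across run (2,1)–(2,4) sums to 18, not 20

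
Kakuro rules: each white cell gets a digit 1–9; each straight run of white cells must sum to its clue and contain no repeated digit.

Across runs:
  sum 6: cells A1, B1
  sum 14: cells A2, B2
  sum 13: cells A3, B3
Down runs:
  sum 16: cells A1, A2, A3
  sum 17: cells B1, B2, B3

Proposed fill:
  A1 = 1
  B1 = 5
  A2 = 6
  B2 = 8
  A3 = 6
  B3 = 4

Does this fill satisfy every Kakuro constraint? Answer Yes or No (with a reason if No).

No — the across run A3–B3 sums to 10, not 13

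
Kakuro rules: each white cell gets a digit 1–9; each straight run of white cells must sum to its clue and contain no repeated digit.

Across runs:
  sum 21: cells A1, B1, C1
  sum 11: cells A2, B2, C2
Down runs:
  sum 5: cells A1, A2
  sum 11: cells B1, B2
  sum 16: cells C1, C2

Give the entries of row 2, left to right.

16 in 2 cells must be {7,9}.
The 21 across and the 5 down share only 4, so A1 = 4.
Given what's placed, C1 must be 9 to fit the 21 across and 16 down.
A2 = 5 − 4 = 1 completes the 5 down.
C2 = 16 − 9 = 7 completes the 16 down.
B1 = 21 − 13 = 8 completes the 21 across.
B2 = 11 − 8 = 3 completes the 11 across.

1 3 7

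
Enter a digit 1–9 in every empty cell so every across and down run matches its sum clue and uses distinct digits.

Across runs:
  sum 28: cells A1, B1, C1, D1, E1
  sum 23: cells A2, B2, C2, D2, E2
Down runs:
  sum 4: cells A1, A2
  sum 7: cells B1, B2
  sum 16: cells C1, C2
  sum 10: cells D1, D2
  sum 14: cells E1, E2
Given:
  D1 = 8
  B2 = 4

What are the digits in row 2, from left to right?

4 in 2 cells must be {1,3}; 16 in 2 cells must be {7,9}.
B1 = 7 − 4 = 3 completes the 7 down.
D2 = 10 − 8 = 2 completes the 10 down.
A1 = 1: the only remaining digit allowed by both the 28 across and the 4 down.
Given what's placed, E1 must be 9 to fit the 28 across and 14 down.
A2 = 4 − 1 = 3 completes the 4 down.
Given what's placed, C2 must be 9 to fit the 23 across and 16 down.
E2 = 23 − 18 = 5 completes the 23 across.

3 4 9 2 5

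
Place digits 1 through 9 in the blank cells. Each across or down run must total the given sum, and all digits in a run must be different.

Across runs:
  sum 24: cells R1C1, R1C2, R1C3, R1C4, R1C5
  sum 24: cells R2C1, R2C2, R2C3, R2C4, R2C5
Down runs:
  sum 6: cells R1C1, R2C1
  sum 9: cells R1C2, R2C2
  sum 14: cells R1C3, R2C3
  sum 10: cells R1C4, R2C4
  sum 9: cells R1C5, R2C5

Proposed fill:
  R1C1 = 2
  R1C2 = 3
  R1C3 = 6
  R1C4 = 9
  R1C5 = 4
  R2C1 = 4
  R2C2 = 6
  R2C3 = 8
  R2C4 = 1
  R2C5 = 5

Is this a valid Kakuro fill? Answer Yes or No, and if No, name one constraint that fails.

Yes

Across: 2+3+6+9+4=24; 4+6+8+1+5=24. Down: 2+4=6; 3+6=9; 6+8=14; 9+1=10; 4+5=9. No digit repeats within any run.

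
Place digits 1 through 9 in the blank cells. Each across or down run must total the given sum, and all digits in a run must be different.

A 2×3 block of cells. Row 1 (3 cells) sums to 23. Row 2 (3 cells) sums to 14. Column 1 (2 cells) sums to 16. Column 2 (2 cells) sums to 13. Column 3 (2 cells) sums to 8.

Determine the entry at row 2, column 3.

2

23 in 3 cells must be {6,8,9}; 16 in 2 cells must be {7,9}.
The 23 across and the 16 down share only 9, so (1,1) = 9.
Given what's placed, (1,3) must be 6 to fit the 23 across and 8 down.
(2,1) = 16 − 9 = 7 completes the 16 down.
(2,3) = 8 − 6 = 2 completes the 8 down.
(1,2) = 23 − 15 = 8 completes the 23 across.
(2,2) = 14 − 9 = 5 completes the 14 across.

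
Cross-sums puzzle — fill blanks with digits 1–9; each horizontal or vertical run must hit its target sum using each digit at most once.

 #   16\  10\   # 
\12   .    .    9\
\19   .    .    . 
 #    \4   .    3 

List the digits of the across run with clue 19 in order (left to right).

9, 4, 6

4 in 2 cells must be {1,3}; 16 in 2 cells must be {7,9}.
R2C3 = 9 − 3 = 6 completes the 9 down.
R3C2 = 4 − 3 = 1 completes the 4 across.
R2C1 = 9: the only remaining digit allowed by both the 19 across and the 16 down.
R2C2 = 19 − 15 = 4 completes the 19 across.
R1C1 = 16 − 9 = 7 completes the 16 down.
R1C2 = 12 − 7 = 5 completes the 12 across.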